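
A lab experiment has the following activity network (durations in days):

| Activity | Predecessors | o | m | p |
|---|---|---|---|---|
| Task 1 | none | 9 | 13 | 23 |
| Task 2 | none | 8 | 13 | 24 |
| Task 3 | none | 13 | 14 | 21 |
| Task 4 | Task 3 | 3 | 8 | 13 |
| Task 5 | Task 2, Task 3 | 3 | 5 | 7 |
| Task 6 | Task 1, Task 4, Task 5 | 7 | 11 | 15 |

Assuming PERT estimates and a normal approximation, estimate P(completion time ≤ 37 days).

te_Task 1 = (9 + 4·13 + 23)/6 = 84/6 = 14; σ²_Task 1 = ((23−9)/6)² = 5.444
te_Task 2 = (8 + 4·13 + 24)/6 = 84/6 = 14; σ²_Task 2 = ((24−8)/6)² = 7.111
te_Task 3 = (13 + 4·14 + 21)/6 = 90/6 = 15; σ²_Task 3 = ((21−13)/6)² = 1.778
te_Task 4 = (3 + 4·8 + 13)/6 = 48/6 = 8; σ²_Task 4 = ((13−3)/6)² = 2.778
te_Task 5 = (3 + 4·5 + 7)/6 = 30/6 = 5; σ²_Task 5 = ((7−3)/6)² = 0.444
te_Task 6 = (7 + 4·11 + 15)/6 = 66/6 = 11; σ²_Task 6 = ((15−7)/6)² = 1.778

Forward pass:
ES_Task 1 = 0; EF_Task 1 = 14
ES_Task 2 = 0; EF_Task 2 = 14
ES_Task 3 = 0; EF_Task 3 = 15
ES_Task 4 = 15; EF_Task 4 = 15+8 = 23
ES_Task 5 = max(EF_Task 2=14, EF_Task 3=15) = 15; EF_Task 5 = 15+5 = 20
ES_Task 6 = max(EF_Task 1=14, EF_Task 4=23, EF_Task 5=20) = 23; EF_Task 6 = 23+11 = 34
Expected project duration μ = 34 days. Critical path: Task 3 → Task 4 → Task 6.

Variance along critical path = 1.778 + 2.778 + 1.778 = 6.333; σ = √6.333 = 2.517 days.
Z = (37 − 34) / 2.517 = 1.192
P(T ≤ 37) = Φ(1.192) ≈ 0.883

0.883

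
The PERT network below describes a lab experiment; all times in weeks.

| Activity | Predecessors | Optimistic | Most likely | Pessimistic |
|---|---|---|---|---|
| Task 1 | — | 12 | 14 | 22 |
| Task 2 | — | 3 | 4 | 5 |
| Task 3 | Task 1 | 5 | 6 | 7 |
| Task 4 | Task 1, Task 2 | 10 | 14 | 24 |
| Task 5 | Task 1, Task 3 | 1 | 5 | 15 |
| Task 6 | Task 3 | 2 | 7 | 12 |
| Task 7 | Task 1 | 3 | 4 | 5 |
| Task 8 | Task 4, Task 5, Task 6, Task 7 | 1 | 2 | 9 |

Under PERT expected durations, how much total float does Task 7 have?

11 weeks

te_Task 1 = (12 + 4·14 + 22)/6 = 90/6 = 15
te_Task 2 = (3 + 4·4 + 5)/6 = 24/6 = 4
te_Task 3 = (5 + 4·6 + 7)/6 = 36/6 = 6
te_Task 4 = (10 + 4·14 + 24)/6 = 90/6 = 15
te_Task 5 = (1 + 4·5 + 15)/6 = 36/6 = 6
te_Task 6 = (2 + 4·7 + 12)/6 = 42/6 = 7
te_Task 7 = (3 + 4·4 + 5)/6 = 24/6 = 4
te_Task 8 = (1 + 4·2 + 9)/6 = 18/6 = 3

Forward pass:
ES_Task 1 = 0; EF_Task 1 = 15
ES_Task 2 = 0; EF_Task 2 = 4
ES_Task 3 = 15; EF_Task 3 = 15+6 = 21
ES_Task 4 = max(EF_Task 1=15, EF_Task 2=4) = 15; EF_Task 4 = 15+15 = 30
ES_Task 5 = max(EF_Task 1=15, EF_Task 3=21) = 21; EF_Task 5 = 21+6 = 27
ES_Task 6 = 21; EF_Task 6 = 21+7 = 28
ES_Task 7 = 15; EF_Task 7 = 15+4 = 19
ES_Task 8 = max(EF_Task 4=30, EF_Task 5=27, EF_Task 6=28, EF_Task 7=19) = 30; EF_Task 8 = 30+3 = 33
Expected project duration μ = 33 weeks. Critical path: Task 1 → Task 4 → Task 8.

Backward pass:
LF_Task 8 = 33; LS_Task 8 = 33−3 = 30
LF_Task 7 = LS_Task 8 = 30; LS_Task 7 = 30−4 = 26
LF_Task 6 = LS_Task 8 = 30; LS_Task 6 = 30−7 = 23
LF_Task 5 = LS_Task 8 = 30; LS_Task 5 = 30−6 = 24
LF_Task 4 = LS_Task 8 = 30; LS_Task 4 = 30−15 = 15
LF_Task 3 = min(LS_Task 5=24, LS_Task 6=23) = 23; LS_Task 3 = 23−6 = 17
LF_Task 2 = LS_Task 4 = 15; LS_Task 2 = 15−4 = 11
LF_Task 1 = min(LS_Task 3=17, LS_Task 4=15, LS_Task 5=24, LS_Task 7=26) = 15; LS_Task 1 = 15−15 = 0
Slack_Task 7 = LS_Task 7 − ES_Task 7 = 26 − 15 = 11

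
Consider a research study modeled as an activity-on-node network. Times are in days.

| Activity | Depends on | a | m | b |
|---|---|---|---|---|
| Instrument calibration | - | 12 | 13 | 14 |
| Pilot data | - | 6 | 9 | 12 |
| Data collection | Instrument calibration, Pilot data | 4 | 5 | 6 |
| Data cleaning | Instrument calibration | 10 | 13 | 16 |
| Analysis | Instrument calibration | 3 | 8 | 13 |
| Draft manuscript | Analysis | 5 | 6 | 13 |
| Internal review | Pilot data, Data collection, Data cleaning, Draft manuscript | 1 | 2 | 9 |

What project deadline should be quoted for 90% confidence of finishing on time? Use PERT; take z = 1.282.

34.3 days

te_Instrument calibration = (12 + 4·13 + 14)/6 = 78/6 = 13; σ²_Instrument calibration = ((14−12)/6)² = 0.111
te_Pilot data = (6 + 4·9 + 12)/6 = 54/6 = 9; σ²_Pilot data = ((12−6)/6)² = 1.000
te_Data collection = (4 + 4·5 + 6)/6 = 30/6 = 5; σ²_Data collection = ((6−4)/6)² = 0.111
te_Data cleaning = (10 + 4·13 + 16)/6 = 78/6 = 13; σ²_Data cleaning = ((16−10)/6)² = 1.000
te_Analysis = (3 + 4·8 + 13)/6 = 48/6 = 8; σ²_Analysis = ((13−3)/6)² = 2.778
te_Draft manuscript = (5 + 4·6 + 13)/6 = 42/6 = 7; σ²_Draft manuscript = ((13−5)/6)² = 1.778
te_Internal review = (1 + 4·2 + 9)/6 = 18/6 = 3; σ²_Internal review = ((9−1)/6)² = 1.778

Forward pass:
ES_Instrument calibration = 0; EF_Instrument calibration = 13
ES_Pilot data = 0; EF_Pilot data = 9
ES_Data collection = max(EF_Instrument calibration=13, EF_Pilot data=9) = 13; EF_Data collection = 13+5 = 18
ES_Data cleaning = 13; EF_Data cleaning = 13+13 = 26
ES_Analysis = 13; EF_Analysis = 13+8 = 21
ES_Draft manuscript = 21; EF_Draft manuscript = 21+7 = 28
ES_Internal review = max(EF_Pilot data=9, EF_Data collection=18, EF_Data cleaning=26, EF_Draft manuscript=28) = 28; EF_Internal review = 28+3 = 31
Expected project duration μ = 31 days. Critical path: Instrument calibration → Analysis → Draft manuscript → Internal review.

Variance along critical path = 0.111 + 2.778 + 1.778 + 1.778 = 6.444; σ = 2.539 days.
D = μ + z·σ = 31 + 1.282·2.539 = 34.3 days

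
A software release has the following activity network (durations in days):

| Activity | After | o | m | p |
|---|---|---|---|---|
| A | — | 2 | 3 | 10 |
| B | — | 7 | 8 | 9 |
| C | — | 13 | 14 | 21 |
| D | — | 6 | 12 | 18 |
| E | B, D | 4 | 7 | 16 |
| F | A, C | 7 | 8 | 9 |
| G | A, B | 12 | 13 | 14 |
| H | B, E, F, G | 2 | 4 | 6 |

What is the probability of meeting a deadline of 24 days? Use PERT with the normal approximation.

0.025

te_A = (2 + 4·3 + 10)/6 = 24/6 = 4; σ²_A = ((10−2)/6)² = 1.778
te_B = (7 + 4·8 + 9)/6 = 48/6 = 8; σ²_B = ((9−7)/6)² = 0.111
te_C = (13 + 4·14 + 21)/6 = 90/6 = 15; σ²_C = ((21−13)/6)² = 1.778
te_D = (6 + 4·12 + 18)/6 = 72/6 = 12; σ²_D = ((18−6)/6)² = 4.000
te_E = (4 + 4·7 + 16)/6 = 48/6 = 8; σ²_E = ((16−4)/6)² = 4.000
te_F = (7 + 4·8 + 9)/6 = 48/6 = 8; σ²_F = ((9−7)/6)² = 0.111
te_G = (12 + 4·13 + 14)/6 = 78/6 = 13; σ²_G = ((14−12)/6)² = 0.111
te_H = (2 + 4·4 + 6)/6 = 24/6 = 4; σ²_H = ((6−2)/6)² = 0.444

Forward pass:
ES_A = 0; EF_A = 4
ES_B = 0; EF_B = 8
ES_C = 0; EF_C = 15
ES_D = 0; EF_D = 12
ES_E = max(EF_B=8, EF_D=12) = 12; EF_E = 12+8 = 20
ES_F = max(EF_A=4, EF_C=15) = 15; EF_F = 15+8 = 23
ES_G = max(EF_A=4, EF_B=8) = 8; EF_G = 8+13 = 21
ES_H = max(EF_B=8, EF_E=20, EF_F=23, EF_G=21) = 23; EF_H = 23+4 = 27
Expected project duration μ = 27 days. Critical path: C → F → H.

Variance along critical path = 1.778 + 0.111 + 0.444 = 2.333; σ = √2.333 = 1.528 days.
Z = (24 − 27) / 1.528 = -1.964
P(T ≤ 24) = Φ(-1.964) ≈ 0.025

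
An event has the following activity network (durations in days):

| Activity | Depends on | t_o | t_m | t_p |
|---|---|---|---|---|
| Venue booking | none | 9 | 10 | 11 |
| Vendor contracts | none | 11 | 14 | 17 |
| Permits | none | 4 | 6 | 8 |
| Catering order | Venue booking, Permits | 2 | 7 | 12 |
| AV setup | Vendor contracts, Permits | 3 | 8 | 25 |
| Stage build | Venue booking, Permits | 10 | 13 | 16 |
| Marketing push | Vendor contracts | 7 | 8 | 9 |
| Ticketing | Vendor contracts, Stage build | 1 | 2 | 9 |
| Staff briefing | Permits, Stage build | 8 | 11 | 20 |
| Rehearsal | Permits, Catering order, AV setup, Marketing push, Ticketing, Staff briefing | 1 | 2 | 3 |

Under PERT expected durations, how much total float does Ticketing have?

9 days

te_Venue booking = (9 + 4·10 + 11)/6 = 60/6 = 10
te_Vendor contracts = (11 + 4·14 + 17)/6 = 84/6 = 14
te_Permits = (4 + 4·6 + 8)/6 = 36/6 = 6
te_Catering order = (2 + 4·7 + 12)/6 = 42/6 = 7
te_AV setup = (3 + 4·8 + 25)/6 = 60/6 = 10
te_Stage build = (10 + 4·13 + 16)/6 = 78/6 = 13
te_Marketing push = (7 + 4·8 + 9)/6 = 48/6 = 8
te_Ticketing = (1 + 4·2 + 9)/6 = 18/6 = 3
te_Staff briefing = (8 + 4·11 + 20)/6 = 72/6 = 12
te_Rehearsal = (1 + 4·2 + 3)/6 = 12/6 = 2

Forward pass:
ES_Venue booking = 0; EF_Venue booking = 10
ES_Vendor contracts = 0; EF_Vendor contracts = 14
ES_Permits = 0; EF_Permits = 6
ES_Catering order = max(EF_Venue booking=10, EF_Permits=6) = 10; EF_Catering order = 10+7 = 17
ES_AV setup = max(EF_Vendor contracts=14, EF_Permits=6) = 14; EF_AV setup = 14+10 = 24
ES_Stage build = max(EF_Venue booking=10, EF_Permits=6) = 10; EF_Stage build = 10+13 = 23
ES_Marketing push = 14; EF_Marketing push = 14+8 = 22
ES_Ticketing = max(EF_Vendor contracts=14, EF_Stage build=23) = 23; EF_Ticketing = 23+3 = 26
ES_Staff briefing = max(EF_Permits=6, EF_Stage build=23) = 23; EF_Staff briefing = 23+12 = 35
ES_Rehearsal = max(EF_Permits=6, EF_Catering order=17, EF_AV setup=24, EF_Marketing push=22, EF_Ticketing=26, EF_Staff briefing=35) = 35; EF_Rehearsal = 35+2 = 37
Expected project duration μ = 37 days. Critical path: Venue booking → Stage build → Staff briefing → Rehearsal.

Backward pass:
LF_Rehearsal = 37; LS_Rehearsal = 37−2 = 35
LF_Staff briefing = LS_Rehearsal = 35; LS_Staff briefing = 35−12 = 23
LF_Ticketing = LS_Rehearsal = 35; LS_Ticketing = 35−3 = 32
LF_Marketing push = LS_Rehearsal = 35; LS_Marketing push = 35−8 = 27
LF_Stage build = min(LS_Ticketing=32, LS_Staff briefing=23) = 23; LS_Stage build = 23−13 = 10
LF_AV setup = LS_Rehearsal = 35; LS_AV setup = 35−10 = 25
LF_Catering order = LS_Rehearsal = 35; LS_Catering order = 35−7 = 28
LF_Permits = min(LS_Catering order=28, LS_AV setup=25, LS_Stage build=10, LS_Staff briefing=23, LS_Rehearsal=35) = 10; LS_Permits = 10−6 = 4
LF_Vendor contracts = min(LS_AV setup=25, LS_Marketing push=27, LS_Ticketing=32) = 25; LS_Vendor contracts = 25−14 = 11
LF_Venue booking = min(LS_Catering order=28, LS_Stage build=10) = 10; LS_Venue booking = 10−10 = 0
Slack_Ticketing = LS_Ticketing − ES_Ticketing = 32 − 23 = 9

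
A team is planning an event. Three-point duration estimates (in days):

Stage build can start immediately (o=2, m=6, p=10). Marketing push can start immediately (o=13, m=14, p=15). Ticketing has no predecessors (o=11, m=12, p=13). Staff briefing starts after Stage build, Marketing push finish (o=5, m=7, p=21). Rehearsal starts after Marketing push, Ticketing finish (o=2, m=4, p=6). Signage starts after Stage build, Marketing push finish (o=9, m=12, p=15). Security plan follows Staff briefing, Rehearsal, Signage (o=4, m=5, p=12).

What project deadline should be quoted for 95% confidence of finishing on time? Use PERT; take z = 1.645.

34.8 days

te_Stage build = (2 + 4·6 + 10)/6 = 36/6 = 6; σ²_Stage build = ((10−2)/6)² = 1.778
te_Marketing push = (13 + 4·14 + 15)/6 = 84/6 = 14; σ²_Marketing push = ((15−13)/6)² = 0.111
te_Ticketing = (11 + 4·12 + 13)/6 = 72/6 = 12; σ²_Ticketing = ((13−11)/6)² = 0.111
te_Staff briefing = (5 + 4·7 + 21)/6 = 54/6 = 9; σ²_Staff briefing = ((21−5)/6)² = 7.111
te_Rehearsal = (2 + 4·4 + 6)/6 = 24/6 = 4; σ²_Rehearsal = ((6−2)/6)² = 0.444
te_Signage = (9 + 4·12 + 15)/6 = 72/6 = 12; σ²_Signage = ((15−9)/6)² = 1.000
te_Security plan = (4 + 4·5 + 12)/6 = 36/6 = 6; σ²_Security plan = ((12−4)/6)² = 1.778

Forward pass:
ES_Stage build = 0; EF_Stage build = 6
ES_Marketing push = 0; EF_Marketing push = 14
ES_Ticketing = 0; EF_Ticketing = 12
ES_Staff briefing = max(EF_Stage build=6, EF_Marketing push=14) = 14; EF_Staff briefing = 14+9 = 23
ES_Rehearsal = max(EF_Marketing push=14, EF_Ticketing=12) = 14; EF_Rehearsal = 14+4 = 18
ES_Signage = max(EF_Stage build=6, EF_Marketing push=14) = 14; EF_Signage = 14+12 = 26
ES_Security plan = max(EF_Staff briefing=23, EF_Rehearsal=18, EF_Signage=26) = 26; EF_Security plan = 26+6 = 32
Expected project duration μ = 32 days. Critical path: Marketing push → Signage → Security plan.

Variance along critical path = 0.111 + 1.000 + 1.778 = 2.889; σ = 1.700 days.
D = μ + z·σ = 32 + 1.645·1.700 = 34.8 days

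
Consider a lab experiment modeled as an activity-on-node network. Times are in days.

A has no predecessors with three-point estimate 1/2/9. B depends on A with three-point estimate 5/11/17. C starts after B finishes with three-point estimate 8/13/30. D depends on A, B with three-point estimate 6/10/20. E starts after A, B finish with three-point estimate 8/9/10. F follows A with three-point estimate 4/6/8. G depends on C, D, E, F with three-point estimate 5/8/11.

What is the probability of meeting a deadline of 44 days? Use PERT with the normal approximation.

0.940

te_A = (1 + 4·2 + 9)/6 = 18/6 = 3; σ²_A = ((9−1)/6)² = 1.778
te_B = (5 + 4·11 + 17)/6 = 66/6 = 11; σ²_B = ((17−5)/6)² = 4.000
te_C = (8 + 4·13 + 30)/6 = 90/6 = 15; σ²_C = ((30−8)/6)² = 13.444
te_D = (6 + 4·10 + 20)/6 = 66/6 = 11; σ²_D = ((20−6)/6)² = 5.444
te_E = (8 + 4·9 + 10)/6 = 54/6 = 9; σ²_E = ((10−8)/6)² = 0.111
te_F = (4 + 4·6 + 8)/6 = 36/6 = 6; σ²_F = ((8−4)/6)² = 0.444
te_G = (5 + 4·8 + 11)/6 = 48/6 = 8; σ²_G = ((11−5)/6)² = 1.000

Forward pass:
ES_A = 0; EF_A = 3
ES_B = 3; EF_B = 3+11 = 14
ES_C = 14; EF_C = 14+15 = 29
ES_D = max(EF_A=3, EF_B=14) = 14; EF_D = 14+11 = 25
ES_E = max(EF_A=3, EF_B=14) = 14; EF_E = 14+9 = 23
ES_F = 3; EF_F = 3+6 = 9
ES_G = max(EF_C=29, EF_D=25, EF_E=23, EF_F=9) = 29; EF_G = 29+8 = 37
Expected project duration μ = 37 days. Critical path: A → B → C → G.

Variance along critical path = 1.778 + 4.000 + 13.444 + 1.000 = 20.222; σ = √20.222 = 4.497 days.
Z = (44 − 37) / 4.497 = 1.557
P(T ≤ 44) = Φ(1.557) ≈ 0.940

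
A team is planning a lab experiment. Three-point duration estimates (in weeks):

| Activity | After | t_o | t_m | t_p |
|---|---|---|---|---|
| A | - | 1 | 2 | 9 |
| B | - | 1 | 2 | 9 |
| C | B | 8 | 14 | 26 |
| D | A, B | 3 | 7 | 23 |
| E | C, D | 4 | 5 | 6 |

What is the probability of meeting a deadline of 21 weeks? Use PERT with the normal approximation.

0.272

te_A = (1 + 4·2 + 9)/6 = 18/6 = 3; σ²_A = ((9−1)/6)² = 1.778
te_B = (1 + 4·2 + 9)/6 = 18/6 = 3; σ²_B = ((9−1)/6)² = 1.778
te_C = (8 + 4·14 + 26)/6 = 90/6 = 15; σ²_C = ((26−8)/6)² = 9.000
te_D = (3 + 4·7 + 23)/6 = 54/6 = 9; σ²_D = ((23−3)/6)² = 11.111
te_E = (4 + 4·5 + 6)/6 = 30/6 = 5; σ²_E = ((6−4)/6)² = 0.111

Forward pass:
ES_A = 0; EF_A = 3
ES_B = 0; EF_B = 3
ES_C = 3; EF_C = 3+15 = 18
ES_D = max(EF_A=3, EF_B=3) = 3; EF_D = 3+9 = 12
ES_E = max(EF_C=18, EF_D=12) = 18; EF_E = 18+5 = 23
Expected project duration μ = 23 weeks. Critical path: B → C → E.

Variance along critical path = 1.778 + 9.000 + 0.111 = 10.889; σ = √10.889 = 3.300 weeks.
Z = (21 − 23) / 3.300 = -0.606
P(T ≤ 21) = Φ(-0.606) ≈ 0.272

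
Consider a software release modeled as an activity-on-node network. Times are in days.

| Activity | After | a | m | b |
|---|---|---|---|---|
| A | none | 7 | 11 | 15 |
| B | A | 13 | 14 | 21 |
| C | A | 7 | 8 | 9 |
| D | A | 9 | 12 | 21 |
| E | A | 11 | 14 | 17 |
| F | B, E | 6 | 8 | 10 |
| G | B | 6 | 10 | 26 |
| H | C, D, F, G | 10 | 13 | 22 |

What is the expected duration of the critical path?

te_A = (7 + 4·11 + 15)/6 = 66/6 = 11
te_B = (13 + 4·14 + 21)/6 = 90/6 = 15
te_C = (7 + 4·8 + 9)/6 = 48/6 = 8
te_D = (9 + 4·12 + 21)/6 = 78/6 = 13
te_E = (11 + 4·14 + 17)/6 = 84/6 = 14
te_F = (6 + 4·8 + 10)/6 = 48/6 = 8
te_G = (6 + 4·10 + 26)/6 = 72/6 = 12
te_H = (10 + 4·13 + 22)/6 = 84/6 = 14

Forward pass:
ES_A = 0; EF_A = 11
ES_B = 11; EF_B = 11+15 = 26
ES_C = 11; EF_C = 11+8 = 19
ES_D = 11; EF_D = 11+13 = 24
ES_E = 11; EF_E = 11+14 = 25
ES_F = max(EF_B=26, EF_E=25) = 26; EF_F = 26+8 = 34
ES_G = 26; EF_G = 26+12 = 38
ES_H = max(EF_C=19, EF_D=24, EF_F=34, EF_G=38) = 38; EF_H = 38+14 = 52
Expected project duration μ = 52 days. Critical path: A → B → G → H.

52 days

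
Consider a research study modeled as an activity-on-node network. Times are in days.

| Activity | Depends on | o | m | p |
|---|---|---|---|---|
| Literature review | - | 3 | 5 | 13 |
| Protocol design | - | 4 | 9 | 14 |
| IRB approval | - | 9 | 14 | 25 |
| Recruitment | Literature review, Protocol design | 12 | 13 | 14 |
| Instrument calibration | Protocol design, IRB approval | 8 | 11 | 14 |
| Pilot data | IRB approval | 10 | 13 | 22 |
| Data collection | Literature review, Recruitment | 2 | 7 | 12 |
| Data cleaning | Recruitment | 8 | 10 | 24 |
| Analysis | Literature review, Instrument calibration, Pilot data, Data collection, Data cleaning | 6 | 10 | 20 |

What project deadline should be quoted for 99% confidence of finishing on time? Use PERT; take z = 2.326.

te_Literature review = (3 + 4·5 + 13)/6 = 36/6 = 6; σ²_Literature review = ((13−3)/6)² = 2.778
te_Protocol design = (4 + 4·9 + 14)/6 = 54/6 = 9; σ²_Protocol design = ((14−4)/6)² = 2.778
te_IRB approval = (9 + 4·14 + 25)/6 = 90/6 = 15; σ²_IRB approval = ((25−9)/6)² = 7.111
te_Recruitment = (12 + 4·13 + 14)/6 = 78/6 = 13; σ²_Recruitment = ((14−12)/6)² = 0.111
te_Instrument calibration = (8 + 4·11 + 14)/6 = 66/6 = 11; σ²_Instrument calibration = ((14−8)/6)² = 1.000
te_Pilot data = (10 + 4·13 + 22)/6 = 84/6 = 14; σ²_Pilot data = ((22−10)/6)² = 4.000
te_Data collection = (2 + 4·7 + 12)/6 = 42/6 = 7; σ²_Data collection = ((12−2)/6)² = 2.778
te_Data cleaning = (8 + 4·10 + 24)/6 = 72/6 = 12; σ²_Data cleaning = ((24−8)/6)² = 7.111
te_Analysis = (6 + 4·10 + 20)/6 = 66/6 = 11; σ²_Analysis = ((20−6)/6)² = 5.444

Forward pass:
ES_Literature review = 0; EF_Literature review = 6
ES_Protocol design = 0; EF_Protocol design = 9
ES_IRB approval = 0; EF_IRB approval = 15
ES_Recruitment = max(EF_Literature review=6, EF_Protocol design=9) = 9; EF_Recruitment = 9+13 = 22
ES_Instrument calibration = max(EF_Protocol design=9, EF_IRB approval=15) = 15; EF_Instrument calibration = 15+11 = 26
ES_Pilot data = 15; EF_Pilot data = 15+14 = 29
ES_Data collection = max(EF_Literature review=6, EF_Recruitment=22) = 22; EF_Data collection = 22+7 = 29
ES_Data cleaning = 22; EF_Data cleaning = 22+12 = 34
ES_Analysis = max(EF_Literature review=6, EF_Instrument calibration=26, EF_Pilot data=29, EF_Data collection=29, EF_Data cleaning=34) = 34; EF_Analysis = 34+11 = 45
Expected project duration μ = 45 days. Critical path: Protocol design → Recruitment → Data cleaning → Analysis.

Variance along critical path = 2.778 + 0.111 + 7.111 + 5.444 = 15.444; σ = 3.930 days.
D = μ + z·σ = 45 + 2.326·3.930 = 54.1 days

54.1 days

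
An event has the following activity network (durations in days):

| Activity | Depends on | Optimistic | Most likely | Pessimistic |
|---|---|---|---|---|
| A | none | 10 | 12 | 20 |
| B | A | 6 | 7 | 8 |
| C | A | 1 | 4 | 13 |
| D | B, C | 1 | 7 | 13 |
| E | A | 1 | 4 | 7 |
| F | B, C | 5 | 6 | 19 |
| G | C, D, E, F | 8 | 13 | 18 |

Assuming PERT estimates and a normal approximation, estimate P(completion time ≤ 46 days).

te_A = (10 + 4·12 + 20)/6 = 78/6 = 13; σ²_A = ((20−10)/6)² = 2.778
te_B = (6 + 4·7 + 8)/6 = 42/6 = 7; σ²_B = ((8−6)/6)² = 0.111
te_C = (1 + 4·4 + 13)/6 = 30/6 = 5; σ²_C = ((13−1)/6)² = 4.000
te_D = (1 + 4·7 + 13)/6 = 42/6 = 7; σ²_D = ((13−1)/6)² = 4.000
te_E = (1 + 4·4 + 7)/6 = 24/6 = 4; σ²_E = ((7−1)/6)² = 1.000
te_F = (5 + 4·6 + 19)/6 = 48/6 = 8; σ²_F = ((19−5)/6)² = 5.444
te_G = (8 + 4·13 + 18)/6 = 78/6 = 13; σ²_G = ((18−8)/6)² = 2.778

Forward pass:
ES_A = 0; EF_A = 13
ES_B = 13; EF_B = 13+7 = 20
ES_C = 13; EF_C = 13+5 = 18
ES_D = max(EF_B=20, EF_C=18) = 20; EF_D = 20+7 = 27
ES_E = 13; EF_E = 13+4 = 17
ES_F = max(EF_B=20, EF_C=18) = 20; EF_F = 20+8 = 28
ES_G = max(EF_C=18, EF_D=27, EF_E=17, EF_F=28) = 28; EF_G = 28+13 = 41
Expected project duration μ = 41 days. Critical path: A → B → F → G.

Variance along critical path = 2.778 + 0.111 + 5.444 + 2.778 = 11.111; σ = √11.111 = 3.333 days.
Z = (46 − 41) / 3.333 = 1.500
P(T ≤ 46) = Φ(1.500) ≈ 0.933

0.933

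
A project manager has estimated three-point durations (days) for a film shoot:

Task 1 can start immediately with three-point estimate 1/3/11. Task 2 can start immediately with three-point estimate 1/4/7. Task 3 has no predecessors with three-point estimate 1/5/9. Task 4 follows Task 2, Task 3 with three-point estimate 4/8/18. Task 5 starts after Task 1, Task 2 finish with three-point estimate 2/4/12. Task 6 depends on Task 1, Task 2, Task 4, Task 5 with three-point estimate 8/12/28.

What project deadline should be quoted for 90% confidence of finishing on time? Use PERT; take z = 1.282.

33.5 days

te_Task 1 = (1 + 4·3 + 11)/6 = 24/6 = 4; σ²_Task 1 = ((11−1)/6)² = 2.778
te_Task 2 = (1 + 4·4 + 7)/6 = 24/6 = 4; σ²_Task 2 = ((7−1)/6)² = 1.000
te_Task 3 = (1 + 4·5 + 9)/6 = 30/6 = 5; σ²_Task 3 = ((9−1)/6)² = 1.778
te_Task 4 = (4 + 4·8 + 18)/6 = 54/6 = 9; σ²_Task 4 = ((18−4)/6)² = 5.444
te_Task 5 = (2 + 4·4 + 12)/6 = 30/6 = 5; σ²_Task 5 = ((12−2)/6)² = 2.778
te_Task 6 = (8 + 4·12 + 28)/6 = 84/6 = 14; σ²_Task 6 = ((28−8)/6)² = 11.111

Forward pass:
ES_Task 1 = 0; EF_Task 1 = 4
ES_Task 2 = 0; EF_Task 2 = 4
ES_Task 3 = 0; EF_Task 3 = 5
ES_Task 4 = max(EF_Task 2=4, EF_Task 3=5) = 5; EF_Task 4 = 5+9 = 14
ES_Task 5 = max(EF_Task 1=4, EF_Task 2=4) = 4; EF_Task 5 = 4+5 = 9
ES_Task 6 = max(EF_Task 1=4, EF_Task 2=4, EF_Task 4=14, EF_Task 5=9) = 14; EF_Task 6 = 14+14 = 28
Expected project duration μ = 28 days. Critical path: Task 3 → Task 4 → Task 6.

Variance along critical path = 1.778 + 5.444 + 11.111 = 18.333; σ = 4.282 days.
D = μ + z·σ = 28 + 1.282·4.282 = 33.5 days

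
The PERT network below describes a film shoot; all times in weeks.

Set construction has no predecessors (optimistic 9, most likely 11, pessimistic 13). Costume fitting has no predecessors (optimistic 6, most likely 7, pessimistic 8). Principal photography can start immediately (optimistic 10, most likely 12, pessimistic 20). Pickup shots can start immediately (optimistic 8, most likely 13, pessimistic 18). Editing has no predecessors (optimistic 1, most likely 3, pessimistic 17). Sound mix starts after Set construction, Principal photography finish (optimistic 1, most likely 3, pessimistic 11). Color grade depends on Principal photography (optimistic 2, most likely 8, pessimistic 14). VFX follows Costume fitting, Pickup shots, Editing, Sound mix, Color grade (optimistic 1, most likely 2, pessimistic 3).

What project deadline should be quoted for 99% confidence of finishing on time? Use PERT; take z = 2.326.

29.1 weeks

te_Set construction = (9 + 4·11 + 13)/6 = 66/6 = 11; σ²_Set construction = ((13−9)/6)² = 0.444
te_Costume fitting = (6 + 4·7 + 8)/6 = 42/6 = 7; σ²_Costume fitting = ((8−6)/6)² = 0.111
te_Principal photography = (10 + 4·12 + 20)/6 = 78/6 = 13; σ²_Principal photography = ((20−10)/6)² = 2.778
te_Pickup shots = (8 + 4·13 + 18)/6 = 78/6 = 13; σ²_Pickup shots = ((18−8)/6)² = 2.778
te_Editing = (1 + 4·3 + 17)/6 = 30/6 = 5; σ²_Editing = ((17−1)/6)² = 7.111
te_Sound mix = (1 + 4·3 + 11)/6 = 24/6 = 4; σ²_Sound mix = ((11−1)/6)² = 2.778
te_Color grade = (2 + 4·8 + 14)/6 = 48/6 = 8; σ²_Color grade = ((14−2)/6)² = 4.000
te_VFX = (1 + 4·2 + 3)/6 = 12/6 = 2; σ²_VFX = ((3−1)/6)² = 0.111

Forward pass:
ES_Set construction = 0; EF_Set construction = 11
ES_Costume fitting = 0; EF_Costume fitting = 7
ES_Principal photography = 0; EF_Principal photography = 13
ES_Pickup shots = 0; EF_Pickup shots = 13
ES_Editing = 0; EF_Editing = 5
ES_Sound mix = max(EF_Set construction=11, EF_Principal photography=13) = 13; EF_Sound mix = 13+4 = 17
ES_Color grade = 13; EF_Color grade = 13+8 = 21
ES_VFX = max(EF_Costume fitting=7, EF_Pickup shots=13, EF_Editing=5, EF_Sound mix=17, EF_Color grade=21) = 21; EF_VFX = 21+2 = 23
Expected project duration μ = 23 weeks. Critical path: Principal photography → Color grade → VFX.

Variance along critical path = 2.778 + 4.000 + 0.111 = 6.889; σ = 2.625 weeks.
D = μ + z·σ = 23 + 2.326·2.625 = 29.1 weeks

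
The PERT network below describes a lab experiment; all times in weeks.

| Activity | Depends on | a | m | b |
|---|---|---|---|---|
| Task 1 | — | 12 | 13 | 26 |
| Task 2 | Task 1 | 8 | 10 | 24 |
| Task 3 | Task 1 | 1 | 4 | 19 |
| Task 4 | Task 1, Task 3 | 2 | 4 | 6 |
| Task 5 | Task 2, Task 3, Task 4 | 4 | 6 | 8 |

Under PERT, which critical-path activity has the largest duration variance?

Task 2

te_Task 1 = (12 + 4·13 + 26)/6 = 90/6 = 15; σ²_Task 1 = ((26−12)/6)² = 5.444
te_Task 2 = (8 + 4·10 + 24)/6 = 72/6 = 12; σ²_Task 2 = ((24−8)/6)² = 7.111
te_Task 3 = (1 + 4·4 + 19)/6 = 36/6 = 6; σ²_Task 3 = ((19−1)/6)² = 9.000
te_Task 4 = (2 + 4·4 + 6)/6 = 24/6 = 4; σ²_Task 4 = ((6−2)/6)² = 0.444
te_Task 5 = (4 + 4·6 + 8)/6 = 36/6 = 6; σ²_Task 5 = ((8−4)/6)² = 0.444

Forward pass:
ES_Task 1 = 0; EF_Task 1 = 15
ES_Task 2 = 15; EF_Task 2 = 15+12 = 27
ES_Task 3 = 15; EF_Task 3 = 15+6 = 21
ES_Task 4 = max(EF_Task 1=15, EF_Task 3=21) = 21; EF_Task 4 = 21+4 = 25
ES_Task 5 = max(EF_Task 2=27, EF_Task 3=21, EF_Task 4=25) = 27; EF_Task 5 = 27+6 = 33
Expected project duration μ = 33 weeks. Critical path: Task 1 → Task 2 → Task 5.

Variances on critical path: σ²_Task 1=5.444, σ²_Task 2=7.111, σ²_Task 5=0.444.
Largest is σ²_Task 2 = 7.111.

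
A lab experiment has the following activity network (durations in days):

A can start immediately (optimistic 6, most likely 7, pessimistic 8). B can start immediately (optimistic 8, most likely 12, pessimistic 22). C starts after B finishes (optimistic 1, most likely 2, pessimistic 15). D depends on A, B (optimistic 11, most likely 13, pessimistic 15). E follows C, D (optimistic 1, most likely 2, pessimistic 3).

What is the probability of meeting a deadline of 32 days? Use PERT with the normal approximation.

te_A = (6 + 4·7 + 8)/6 = 42/6 = 7; σ²_A = ((8−6)/6)² = 0.111
te_B = (8 + 4·12 + 22)/6 = 78/6 = 13; σ²_B = ((22−8)/6)² = 5.444
te_C = (1 + 4·2 + 15)/6 = 24/6 = 4; σ²_C = ((15−1)/6)² = 5.444
te_D = (11 + 4·13 + 15)/6 = 78/6 = 13; σ²_D = ((15−11)/6)² = 0.444
te_E = (1 + 4·2 + 3)/6 = 12/6 = 2; σ²_E = ((3−1)/6)² = 0.111

Forward pass:
ES_A = 0; EF_A = 7
ES_B = 0; EF_B = 13
ES_C = 13; EF_C = 13+4 = 17
ES_D = max(EF_A=7, EF_B=13) = 13; EF_D = 13+13 = 26
ES_E = max(EF_C=17, EF_D=26) = 26; EF_E = 26+2 = 28
Expected project duration μ = 28 days. Critical path: B → D → E.

Variance along critical path = 5.444 + 0.444 + 0.111 = 6.000; σ = √6.000 = 2.449 days.
Z = (32 − 28) / 2.449 = 1.633
P(T ≤ 32) = Φ(1.633) ≈ 0.949

0.949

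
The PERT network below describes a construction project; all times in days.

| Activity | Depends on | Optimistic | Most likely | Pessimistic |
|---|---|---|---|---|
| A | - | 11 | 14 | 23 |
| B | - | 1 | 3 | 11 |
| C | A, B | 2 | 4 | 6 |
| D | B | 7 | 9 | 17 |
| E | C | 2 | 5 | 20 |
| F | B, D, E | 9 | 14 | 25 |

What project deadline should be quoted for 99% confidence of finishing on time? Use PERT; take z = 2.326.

te_A = (11 + 4·14 + 23)/6 = 90/6 = 15; σ²_A = ((23−11)/6)² = 4.000
te_B = (1 + 4·3 + 11)/6 = 24/6 = 4; σ²_B = ((11−1)/6)² = 2.778
te_C = (2 + 4·4 + 6)/6 = 24/6 = 4; σ²_C = ((6−2)/6)² = 0.444
te_D = (7 + 4·9 + 17)/6 = 60/6 = 10; σ²_D = ((17−7)/6)² = 2.778
te_E = (2 + 4·5 + 20)/6 = 42/6 = 7; σ²_E = ((20−2)/6)² = 9.000
te_F = (9 + 4·14 + 25)/6 = 90/6 = 15; σ²_F = ((25−9)/6)² = 7.111

Forward pass:
ES_A = 0; EF_A = 15
ES_B = 0; EF_B = 4
ES_C = max(EF_A=15, EF_B=4) = 15; EF_C = 15+4 = 19
ES_D = 4; EF_D = 4+10 = 14
ES_E = 19; EF_E = 19+7 = 26
ES_F = max(EF_B=4, EF_D=14, EF_E=26) = 26; EF_F = 26+15 = 41
Expected project duration μ = 41 days. Critical path: A → C → E → F.

Variance along critical path = 4.000 + 0.444 + 9.000 + 7.111 = 20.556; σ = 4.534 days.
D = μ + z·σ = 41 + 2.326·4.534 = 51.5 days

51.5 days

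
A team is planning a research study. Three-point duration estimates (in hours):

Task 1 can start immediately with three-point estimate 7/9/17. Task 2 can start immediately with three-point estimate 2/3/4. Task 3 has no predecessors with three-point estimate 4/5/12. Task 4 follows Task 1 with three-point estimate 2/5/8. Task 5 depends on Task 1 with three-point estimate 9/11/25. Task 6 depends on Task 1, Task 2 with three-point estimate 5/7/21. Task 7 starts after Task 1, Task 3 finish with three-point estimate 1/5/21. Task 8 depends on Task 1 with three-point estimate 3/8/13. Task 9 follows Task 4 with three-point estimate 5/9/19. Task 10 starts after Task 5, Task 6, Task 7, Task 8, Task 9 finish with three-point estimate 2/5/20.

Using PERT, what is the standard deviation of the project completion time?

te_Task 1 = (7 + 4·9 + 17)/6 = 60/6 = 10; σ²_Task 1 = ((17−7)/6)² = 2.778
te_Task 2 = (2 + 4·3 + 4)/6 = 18/6 = 3; σ²_Task 2 = ((4−2)/6)² = 0.111
te_Task 3 = (4 + 4·5 + 12)/6 = 36/6 = 6; σ²_Task 3 = ((12−4)/6)² = 1.778
te_Task 4 = (2 + 4·5 + 8)/6 = 30/6 = 5; σ²_Task 4 = ((8−2)/6)² = 1.000
te_Task 5 = (9 + 4·11 + 25)/6 = 78/6 = 13; σ²_Task 5 = ((25−9)/6)² = 7.111
te_Task 6 = (5 + 4·7 + 21)/6 = 54/6 = 9; σ²_Task 6 = ((21−5)/6)² = 7.111
te_Task 7 = (1 + 4·5 + 21)/6 = 42/6 = 7; σ²_Task 7 = ((21−1)/6)² = 11.111
te_Task 8 = (3 + 4·8 + 13)/6 = 48/6 = 8; σ²_Task 8 = ((13−3)/6)² = 2.778
te_Task 9 = (5 + 4·9 + 19)/6 = 60/6 = 10; σ²_Task 9 = ((19−5)/6)² = 5.444
te_Task 10 = (2 + 4·5 + 20)/6 = 42/6 = 7; σ²_Task 10 = ((20−2)/6)² = 9.000

Forward pass:
ES_Task 1 = 0; EF_Task 1 = 10
ES_Task 2 = 0; EF_Task 2 = 3
ES_Task 3 = 0; EF_Task 3 = 6
ES_Task 4 = 10; EF_Task 4 = 10+5 = 15
ES_Task 5 = 10; EF_Task 5 = 10+13 = 23
ES_Task 6 = max(EF_Task 1=10, EF_Task 2=3) = 10; EF_Task 6 = 10+9 = 19
ES_Task 7 = max(EF_Task 1=10, EF_Task 3=6) = 10; EF_Task 7 = 10+7 = 17
ES_Task 8 = 10; EF_Task 8 = 10+8 = 18
ES_Task 9 = 15; EF_Task 9 = 15+10 = 25
ES_Task 10 = max(EF_Task 5=23, EF_Task 6=19, EF_Task 7=17, EF_Task 8=18, EF_Task 9=25) = 25; EF_Task 10 = 25+7 = 32
Expected project duration μ = 32 hours. Critical path: Task 1 → Task 4 → Task 9 → Task 10.

Variance along critical path = 2.778 + 1.000 + 5.444 + 9.000 = 18.222
σ = √18.222 = 4.269 hours

4.27 hours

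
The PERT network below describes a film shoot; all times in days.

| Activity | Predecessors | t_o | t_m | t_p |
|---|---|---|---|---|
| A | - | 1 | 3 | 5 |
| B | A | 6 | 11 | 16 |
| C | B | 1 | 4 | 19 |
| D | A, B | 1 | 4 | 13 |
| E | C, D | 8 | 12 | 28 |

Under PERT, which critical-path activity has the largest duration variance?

E

te_A = (1 + 4·3 + 5)/6 = 18/6 = 3; σ²_A = ((5−1)/6)² = 0.444
te_B = (6 + 4·11 + 16)/6 = 66/6 = 11; σ²_B = ((16−6)/6)² = 2.778
te_C = (1 + 4·4 + 19)/6 = 36/6 = 6; σ²_C = ((19−1)/6)² = 9.000
te_D = (1 + 4·4 + 13)/6 = 30/6 = 5; σ²_D = ((13−1)/6)² = 4.000
te_E = (8 + 4·12 + 28)/6 = 84/6 = 14; σ²_E = ((28−8)/6)² = 11.111

Forward pass:
ES_A = 0; EF_A = 3
ES_B = 3; EF_B = 3+11 = 14
ES_C = 14; EF_C = 14+6 = 20
ES_D = max(EF_A=3, EF_B=14) = 14; EF_D = 14+5 = 19
ES_E = max(EF_C=20, EF_D=19) = 20; EF_E = 20+14 = 34
Expected project duration μ = 34 days. Critical path: A → B → C → E.

Variances on critical path: σ²_A=0.444, σ²_B=2.778, σ²_C=9.000, σ²_E=11.111.
Largest is σ²_E = 11.111.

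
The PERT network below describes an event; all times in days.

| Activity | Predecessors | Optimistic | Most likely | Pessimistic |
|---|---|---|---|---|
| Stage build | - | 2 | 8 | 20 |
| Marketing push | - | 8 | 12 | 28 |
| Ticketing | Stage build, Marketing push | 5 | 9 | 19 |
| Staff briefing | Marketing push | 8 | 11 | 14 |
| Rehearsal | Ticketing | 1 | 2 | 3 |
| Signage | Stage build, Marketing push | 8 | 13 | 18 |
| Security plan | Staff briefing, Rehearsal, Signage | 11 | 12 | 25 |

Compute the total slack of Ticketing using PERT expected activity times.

1 days

te_Stage build = (2 + 4·8 + 20)/6 = 54/6 = 9
te_Marketing push = (8 + 4·12 + 28)/6 = 84/6 = 14
te_Ticketing = (5 + 4·9 + 19)/6 = 60/6 = 10
te_Staff briefing = (8 + 4·11 + 14)/6 = 66/6 = 11
te_Rehearsal = (1 + 4·2 + 3)/6 = 12/6 = 2
te_Signage = (8 + 4·13 + 18)/6 = 78/6 = 13
te_Security plan = (11 + 4·12 + 25)/6 = 84/6 = 14

Forward pass:
ES_Stage build = 0; EF_Stage build = 9
ES_Marketing push = 0; EF_Marketing push = 14
ES_Ticketing = max(EF_Stage build=9, EF_Marketing push=14) = 14; EF_Ticketing = 14+10 = 24
ES_Staff briefing = 14; EF_Staff briefing = 14+11 = 25
ES_Rehearsal = 24; EF_Rehearsal = 24+2 = 26
ES_Signage = max(EF_Stage build=9, EF_Marketing push=14) = 14; EF_Signage = 14+13 = 27
ES_Security plan = max(EF_Staff briefing=25, EF_Rehearsal=26, EF_Signage=27) = 27; EF_Security plan = 27+14 = 41
Expected project duration μ = 41 days. Critical path: Marketing push → Signage → Security plan.

Backward pass:
LF_Security plan = 41; LS_Security plan = 41−14 = 27
LF_Signage = LS_Security plan = 27; LS_Signage = 27−13 = 14
LF_Rehearsal = LS_Security plan = 27; LS_Rehearsal = 27−2 = 25
LF_Staff briefing = LS_Security plan = 27; LS_Staff briefing = 27−11 = 16
LF_Ticketing = LS_Rehearsal = 25; LS_Ticketing = 25−10 = 15
LF_Marketing push = min(LS_Ticketing=15, LS_Staff briefing=16, LS_Signage=14) = 14; LS_Marketing push = 14−14 = 0
LF_Stage build = min(LS_Ticketing=15, LS_Signage=14) = 14; LS_Stage build = 14−9 = 5
Slack_Ticketing = LS_Ticketing − ES_Ticketing = 15 − 14 = 1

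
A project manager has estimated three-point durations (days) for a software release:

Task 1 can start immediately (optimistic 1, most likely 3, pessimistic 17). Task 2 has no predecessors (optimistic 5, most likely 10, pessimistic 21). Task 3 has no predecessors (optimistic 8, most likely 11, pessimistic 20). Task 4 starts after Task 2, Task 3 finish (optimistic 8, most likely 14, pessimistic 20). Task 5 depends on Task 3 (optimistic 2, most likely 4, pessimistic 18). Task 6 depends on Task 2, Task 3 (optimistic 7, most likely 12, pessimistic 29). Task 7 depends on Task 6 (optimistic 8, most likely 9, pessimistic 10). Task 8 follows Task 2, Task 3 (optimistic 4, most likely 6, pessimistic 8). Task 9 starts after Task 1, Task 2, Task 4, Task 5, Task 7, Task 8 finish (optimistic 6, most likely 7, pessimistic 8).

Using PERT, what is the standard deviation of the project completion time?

4.20 days

te_Task 1 = (1 + 4·3 + 17)/6 = 30/6 = 5; σ²_Task 1 = ((17−1)/6)² = 7.111
te_Task 2 = (5 + 4·10 + 21)/6 = 66/6 = 11; σ²_Task 2 = ((21−5)/6)² = 7.111
te_Task 3 = (8 + 4·11 + 20)/6 = 72/6 = 12; σ²_Task 3 = ((20−8)/6)² = 4.000
te_Task 4 = (8 + 4·14 + 20)/6 = 84/6 = 14; σ²_Task 4 = ((20−8)/6)² = 4.000
te_Task 5 = (2 + 4·4 + 18)/6 = 36/6 = 6; σ²_Task 5 = ((18−2)/6)² = 7.111
te_Task 6 = (7 + 4·12 + 29)/6 = 84/6 = 14; σ²_Task 6 = ((29−7)/6)² = 13.444
te_Task 7 = (8 + 4·9 + 10)/6 = 54/6 = 9; σ²_Task 7 = ((10−8)/6)² = 0.111
te_Task 8 = (4 + 4·6 + 8)/6 = 36/6 = 6; σ²_Task 8 = ((8−4)/6)² = 0.444
te_Task 9 = (6 + 4·7 + 8)/6 = 42/6 = 7; σ²_Task 9 = ((8−6)/6)² = 0.111

Forward pass:
ES_Task 1 = 0; EF_Task 1 = 5
ES_Task 2 = 0; EF_Task 2 = 11
ES_Task 3 = 0; EF_Task 3 = 12
ES_Task 4 = max(EF_Task 2=11, EF_Task 3=12) = 12; EF_Task 4 = 12+14 = 26
ES_Task 5 = 12; EF_Task 5 = 12+6 = 18
ES_Task 6 = max(EF_Task 2=11, EF_Task 3=12) = 12; EF_Task 6 = 12+14 = 26
ES_Task 7 = 26; EF_Task 7 = 26+9 = 35
ES_Task 8 = max(EF_Task 2=11, EF_Task 3=12) = 12; EF_Task 8 = 12+6 = 18
ES_Task 9 = max(EF_Task 1=5, EF_Task 2=11, EF_Task 4=26, EF_Task 5=18, EF_Task 7=35, EF_Task 8=18) = 35; EF_Task 9 = 35+7 = 42
Expected project duration μ = 42 days. Critical path: Task 3 → Task 6 → Task 7 → Task 9.

Variance along critical path = 4.000 + 13.444 + 0.111 + 0.111 = 17.667
σ = √17.667 = 4.203 days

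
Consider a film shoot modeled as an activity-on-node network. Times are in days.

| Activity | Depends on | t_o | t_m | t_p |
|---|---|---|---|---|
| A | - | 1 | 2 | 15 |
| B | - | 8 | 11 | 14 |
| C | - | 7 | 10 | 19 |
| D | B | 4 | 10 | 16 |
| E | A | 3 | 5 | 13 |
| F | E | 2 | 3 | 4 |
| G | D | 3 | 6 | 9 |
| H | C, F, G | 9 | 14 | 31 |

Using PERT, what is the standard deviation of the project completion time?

4.41 days

te_A = (1 + 4·2 + 15)/6 = 24/6 = 4; σ²_A = ((15−1)/6)² = 5.444
te_B = (8 + 4·11 + 14)/6 = 66/6 = 11; σ²_B = ((14−8)/6)² = 1.000
te_C = (7 + 4·10 + 19)/6 = 66/6 = 11; σ²_C = ((19−7)/6)² = 4.000
te_D = (4 + 4·10 + 16)/6 = 60/6 = 10; σ²_D = ((16−4)/6)² = 4.000
te_E = (3 + 4·5 + 13)/6 = 36/6 = 6; σ²_E = ((13−3)/6)² = 2.778
te_F = (2 + 4·3 + 4)/6 = 18/6 = 3; σ²_F = ((4−2)/6)² = 0.111
te_G = (3 + 4·6 + 9)/6 = 36/6 = 6; σ²_G = ((9−3)/6)² = 1.000
te_H = (9 + 4·14 + 31)/6 = 96/6 = 16; σ²_H = ((31−9)/6)² = 13.444

Forward pass:
ES_A = 0; EF_A = 4
ES_B = 0; EF_B = 11
ES_C = 0; EF_C = 11
ES_D = 11; EF_D = 11+10 = 21
ES_E = 4; EF_E = 4+6 = 10
ES_F = 10; EF_F = 10+3 = 13
ES_G = 21; EF_G = 21+6 = 27
ES_H = max(EF_C=11, EF_F=13, EF_G=27) = 27; EF_H = 27+16 = 43
Expected project duration μ = 43 days. Critical path: B → D → G → H.

Variance along critical path = 1.000 + 4.000 + 1.000 + 13.444 = 19.444
σ = √19.444 = 4.410 days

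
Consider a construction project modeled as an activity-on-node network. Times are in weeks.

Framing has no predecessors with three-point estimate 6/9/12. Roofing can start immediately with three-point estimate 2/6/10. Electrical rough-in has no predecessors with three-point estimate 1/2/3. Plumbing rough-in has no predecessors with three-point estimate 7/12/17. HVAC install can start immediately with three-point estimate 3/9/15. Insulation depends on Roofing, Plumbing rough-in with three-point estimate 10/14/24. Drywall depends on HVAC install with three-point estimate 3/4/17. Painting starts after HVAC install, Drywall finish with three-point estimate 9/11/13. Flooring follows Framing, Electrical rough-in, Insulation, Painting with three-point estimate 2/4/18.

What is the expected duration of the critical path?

te_Framing = (6 + 4·9 + 12)/6 = 54/6 = 9
te_Roofing = (2 + 4·6 + 10)/6 = 36/6 = 6
te_Electrical rough-in = (1 + 4·2 + 3)/6 = 12/6 = 2
te_Plumbing rough-in = (7 + 4·12 + 17)/6 = 72/6 = 12
te_HVAC install = (3 + 4·9 + 15)/6 = 54/6 = 9
te_Insulation = (10 + 4·14 + 24)/6 = 90/6 = 15
te_Drywall = (3 + 4·4 + 17)/6 = 36/6 = 6
te_Painting = (9 + 4·11 + 13)/6 = 66/6 = 11
te_Flooring = (2 + 4·4 + 18)/6 = 36/6 = 6

Forward pass:
ES_Framing = 0; EF_Framing = 9
ES_Roofing = 0; EF_Roofing = 6
ES_Electrical rough-in = 0; EF_Electrical rough-in = 2
ES_Plumbing rough-in = 0; EF_Plumbing rough-in = 12
ES_HVAC install = 0; EF_HVAC install = 9
ES_Insulation = max(EF_Roofing=6, EF_Plumbing rough-in=12) = 12; EF_Insulation = 12+15 = 27
ES_Drywall = 9; EF_Drywall = 9+6 = 15
ES_Painting = max(EF_HVAC install=9, EF_Drywall=15) = 15; EF_Painting = 15+11 = 26
ES_Flooring = max(EF_Framing=9, EF_Electrical rough-in=2, EF_Insulation=27, EF_Painting=26) = 27; EF_Flooring = 27+6 = 33
Expected project duration μ = 33 weeks. Critical path: Plumbing rough-in → Insulation → Flooring.

33 weeks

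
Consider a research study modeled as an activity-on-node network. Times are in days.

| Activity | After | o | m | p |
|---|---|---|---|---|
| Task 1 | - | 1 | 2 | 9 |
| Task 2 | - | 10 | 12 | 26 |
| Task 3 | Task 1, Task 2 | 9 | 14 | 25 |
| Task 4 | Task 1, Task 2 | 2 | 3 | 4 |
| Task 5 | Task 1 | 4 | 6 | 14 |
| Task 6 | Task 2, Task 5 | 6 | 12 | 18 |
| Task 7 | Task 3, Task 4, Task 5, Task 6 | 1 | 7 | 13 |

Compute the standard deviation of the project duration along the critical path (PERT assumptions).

te_Task 1 = (1 + 4·2 + 9)/6 = 18/6 = 3; σ²_Task 1 = ((9−1)/6)² = 1.778
te_Task 2 = (10 + 4·12 + 26)/6 = 84/6 = 14; σ²_Task 2 = ((26−10)/6)² = 7.111
te_Task 3 = (9 + 4·14 + 25)/6 = 90/6 = 15; σ²_Task 3 = ((25−9)/6)² = 7.111
te_Task 4 = (2 + 4·3 + 4)/6 = 18/6 = 3; σ²_Task 4 = ((4−2)/6)² = 0.111
te_Task 5 = (4 + 4·6 + 14)/6 = 42/6 = 7; σ²_Task 5 = ((14−4)/6)² = 2.778
te_Task 6 = (6 + 4·12 + 18)/6 = 72/6 = 12; σ²_Task 6 = ((18−6)/6)² = 4.000
te_Task 7 = (1 + 4·7 + 13)/6 = 42/6 = 7; σ²_Task 7 = ((13−1)/6)² = 4.000

Forward pass:
ES_Task 1 = 0; EF_Task 1 = 3
ES_Task 2 = 0; EF_Task 2 = 14
ES_Task 3 = max(EF_Task 1=3, EF_Task 2=14) = 14; EF_Task 3 = 14+15 = 29
ES_Task 4 = max(EF_Task 1=3, EF_Task 2=14) = 14; EF_Task 4 = 14+3 = 17
ES_Task 5 = 3; EF_Task 5 = 3+7 = 10
ES_Task 6 = max(EF_Task 2=14, EF_Task 5=10) = 14; EF_Task 6 = 14+12 = 26
ES_Task 7 = max(EF_Task 3=29, EF_Task 4=17, EF_Task 5=10, EF_Task 6=26) = 29; EF_Task 7 = 29+7 = 36
Expected project duration μ = 36 days. Critical path: Task 2 → Task 3 → Task 7.

Variance along critical path = 7.111 + 7.111 + 4.000 = 18.222
σ = √18.222 = 4.269 days

4.27 days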